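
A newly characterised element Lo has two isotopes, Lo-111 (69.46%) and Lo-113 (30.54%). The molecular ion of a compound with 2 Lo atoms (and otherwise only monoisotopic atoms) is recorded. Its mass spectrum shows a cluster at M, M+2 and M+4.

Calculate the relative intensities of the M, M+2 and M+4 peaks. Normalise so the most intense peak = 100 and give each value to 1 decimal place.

The 2 Lo atoms are independent, so intensities follow the terms of (0.6946 + 0.3054)^2.
P(M) = 0.6946^2 = 0.482469
P(M+2) = 2 × 0.6946^1 × 0.3054^1 = 0.424262
P(M+4) = 0.3054^2 = 0.093269
The M peak is largest (0.482469); scaling to 100 gives 100.0 : 87.9 : 19.3.

100.0 : 87.9 : 19.3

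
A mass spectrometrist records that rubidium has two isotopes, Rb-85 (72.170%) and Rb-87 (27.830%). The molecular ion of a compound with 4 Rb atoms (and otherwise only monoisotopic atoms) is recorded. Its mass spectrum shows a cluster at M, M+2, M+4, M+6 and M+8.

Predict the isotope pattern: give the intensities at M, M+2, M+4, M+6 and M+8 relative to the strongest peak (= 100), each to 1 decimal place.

Each Rb atom is independently Rb-85 (p = 0.72170) or Rb-87 (q = 0.27830); the cluster is the binomial expansion (p + q)^4.
P(M) = 0.72170^4 = 0.271286
P(M+2) = 4 × 0.72170^3 × 0.27830^1 = 0.418450
P(M+4) = 6 × 0.72170^2 × 0.27830^2 = 0.242042
P(M+6) = 4 × 0.72170^1 × 0.27830^3 = 0.062224
P(M+8) = 0.27830^4 = 0.005999
The M+2 peak is largest (0.418450); scaling to 100 gives 64.8 : 100.0 : 57.8 : 14.9 : 1.4.

64.8 : 100.0 : 57.8 : 14.9 : 1.4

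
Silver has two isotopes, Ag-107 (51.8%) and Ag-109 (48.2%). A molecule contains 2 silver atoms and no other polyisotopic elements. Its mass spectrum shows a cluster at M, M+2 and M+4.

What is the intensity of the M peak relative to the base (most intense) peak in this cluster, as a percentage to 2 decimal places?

Binomial terms of (0.518 + 0.482)^2: M 0.2683, M+2 0.4994, M+4 0.2323 → M+2 is the base peak.
P(M+2) = C(2,1) × 0.518^1 × 0.482^1 = 2 × 0.5180 × 0.4820 = 0.499352 (base)
P(M) = C(2,0) × 0.518^2 × 0.482^0 = 1 × 0.268324 × 1.0000 = 0.268324
Relative intensity = 0.268324 / 0.499352 × 100 = 53.73

53.73%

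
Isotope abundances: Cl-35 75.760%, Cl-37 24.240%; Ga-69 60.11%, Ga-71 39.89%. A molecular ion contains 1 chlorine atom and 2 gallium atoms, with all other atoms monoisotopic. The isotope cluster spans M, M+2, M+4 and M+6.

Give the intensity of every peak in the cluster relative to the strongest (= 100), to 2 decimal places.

60.71 : 100.00 : 52.52 : 8.55

Chlorine pattern (n=1): 0.7576 : 0.2424
Gallium pattern (n=2): 0.36132121 : 0.47955758 : 0.15912121
Convolve the two distributions (both contribute in 2-u steps):
  M: 0.7576×0.36132121 = 0.273737
  M+2: 0.7576×0.47955758 + 0.2424×0.36132121 = 0.450897
  M+4: 0.7576×0.15912121 + 0.2424×0.47955758 = 0.236795
  M+6: 0.2424×0.15912121 = 0.038571
Scale to base peak (0.450897) = 100: 60.71 : 100.00 : 52.52 : 8.55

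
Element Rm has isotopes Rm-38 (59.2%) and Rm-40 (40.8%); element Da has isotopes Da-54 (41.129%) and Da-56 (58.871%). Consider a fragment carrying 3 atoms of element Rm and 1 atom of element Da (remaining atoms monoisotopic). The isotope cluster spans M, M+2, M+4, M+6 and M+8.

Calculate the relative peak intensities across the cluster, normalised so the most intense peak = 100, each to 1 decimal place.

Element Rm pattern (n=3): 0.20747469 : 0.42896794 : 0.29564006 : 0.06791731
Element Da pattern (n=1): 0.41129 : 0.58871
Convolve the two distributions (both contribute in 2-u steps):
  M: 0.20747469×0.41129 = 0.085332
  M+2: 0.20747469×0.58871 + 0.42896794×0.41129 = 0.298573
  M+4: 0.42896794×0.58871 + 0.29564006×0.41129 = 0.374132
  M+6: 0.29564006×0.58871 + 0.06791731×0.41129 = 0.201980
  M+8: 0.06791731×0.58871 = 0.039984
Scale to base peak (0.374132) = 100: 22.8 : 79.8 : 100.0 : 54.0 : 10.7

22.8 : 79.8 : 100.0 : 54.0 : 10.7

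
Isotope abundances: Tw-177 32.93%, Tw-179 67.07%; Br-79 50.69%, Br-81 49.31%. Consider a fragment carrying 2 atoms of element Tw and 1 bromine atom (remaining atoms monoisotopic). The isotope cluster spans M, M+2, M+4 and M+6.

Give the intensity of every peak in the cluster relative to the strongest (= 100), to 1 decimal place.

Element Tw pattern (n=2): 0.10843849 : 0.44172302 : 0.44983849
Bromine pattern (n=1): 0.5069 : 0.4931
Convolve the two distributions (both contribute in 2-u steps):
  M: 0.10843849×0.5069 = 0.054967
  M+2: 0.10843849×0.4931 + 0.44172302×0.5069 = 0.277380
  M+4: 0.44172302×0.4931 + 0.44983849×0.5069 = 0.445837
  M+6: 0.44983849×0.4931 = 0.221815
Scale to base peak (0.445837) = 100: 12.3 : 62.2 : 100.0 : 49.8

12.3 : 62.2 : 100.0 : 49.8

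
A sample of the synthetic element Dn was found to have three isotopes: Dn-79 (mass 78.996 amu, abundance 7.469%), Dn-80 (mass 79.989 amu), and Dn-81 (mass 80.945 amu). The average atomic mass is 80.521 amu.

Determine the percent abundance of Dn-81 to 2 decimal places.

Let x and y be the fractions of Dn-80 and Dn-81. Then x + y = 1 − 0.07469 = 0.92531 and 79.989x + 80.945y = 80.521 − 0.07469×78.996 = 74.62078876.
Substituting: 79.989x + 80.945(0.92531 − x) = 74.62078876
(79.989 − 80.945)x = -0.27842919  ⇒  x = 0.29124, y = 0.63407
Dn-80: 29.12%, Dn-81: 63.41%.

63.41%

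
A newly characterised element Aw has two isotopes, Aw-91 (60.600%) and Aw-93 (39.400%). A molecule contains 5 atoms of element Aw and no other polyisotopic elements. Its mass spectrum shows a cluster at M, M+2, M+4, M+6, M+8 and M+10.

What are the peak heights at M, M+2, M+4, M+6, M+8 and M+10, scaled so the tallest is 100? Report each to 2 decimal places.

Expanding (0.60600 + 0.39400)^5:
P(M) = 0.60600^5 = 0.081727
P(M+2) = 5 × 0.60600^4 × 0.39400^1 = 0.265679
P(M+4) = 10 × 0.60600^3 × 0.39400^2 = 0.345470
P(M+6) = 10 × 0.60600^2 × 0.39400^3 = 0.224612
P(M+8) = 5 × 0.60600^1 × 0.39400^4 = 0.073018
P(M+10) = 0.39400^5 = 0.009495
The M+4 peak is largest (0.345470); scaling to 100 gives 23.66 : 76.90 : 100.00 : 65.02 : 21.14 : 2.75.

23.66 : 76.90 : 100.00 : 65.02 : 21.14 : 2.75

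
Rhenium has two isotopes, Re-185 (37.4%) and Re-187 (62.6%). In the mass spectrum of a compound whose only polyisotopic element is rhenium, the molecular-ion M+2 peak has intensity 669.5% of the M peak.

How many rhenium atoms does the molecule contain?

For n independent Re atoms, I(M+2)/I(M) = n · (abundance Re-187) / (abundance Re-185) = n · 0.626/0.374.
n = 6.695 × 0.374/0.626 = 4.00 ≈ 4

4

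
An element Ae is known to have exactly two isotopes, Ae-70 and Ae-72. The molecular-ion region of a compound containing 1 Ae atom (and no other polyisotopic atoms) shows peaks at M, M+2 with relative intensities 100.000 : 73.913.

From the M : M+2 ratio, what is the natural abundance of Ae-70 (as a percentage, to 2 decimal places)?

57.50%

If p is the fraction of Ae that is Ae-70, then I(M+2)/I(M) = [C(1,1)·p^0·(1−p)] / p^1 = 1·(1−p)/p = 73.913/100.000 = 0.7391
(1−p)/p = 0.7391/1 = 0.7391  ⇒  p = 1/(1 + 0.7391) = 0.5750
Ae-70: 57.50%, Ae-72: 42.50%.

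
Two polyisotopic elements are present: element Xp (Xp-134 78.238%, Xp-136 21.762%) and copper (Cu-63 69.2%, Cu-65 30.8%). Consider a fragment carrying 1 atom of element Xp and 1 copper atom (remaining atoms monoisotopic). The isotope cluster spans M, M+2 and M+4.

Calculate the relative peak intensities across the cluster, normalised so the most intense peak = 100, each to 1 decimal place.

Element Xp pattern (n=1): 0.78238 : 0.21762
Copper pattern (n=1): 0.6920 : 0.3080
Convolve the two distributions (both contribute in 2-u steps):
  M: 0.78238×0.6920 = 0.541407
  M+2: 0.78238×0.3080 + 0.21762×0.6920 = 0.391566
  M+4: 0.21762×0.3080 = 0.067027
Scale to base peak (0.541407) = 100: 100.0 : 72.3 : 12.4

100.0 : 72.3 : 12.4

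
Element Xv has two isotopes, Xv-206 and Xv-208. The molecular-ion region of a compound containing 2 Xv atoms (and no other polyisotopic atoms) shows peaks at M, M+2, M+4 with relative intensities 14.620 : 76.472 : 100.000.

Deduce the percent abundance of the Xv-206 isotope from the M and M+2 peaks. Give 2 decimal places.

27.66%

Write p for the Xv-206 fraction. I(M+2)/I(M) = [C(2,1)·p^1·(1−p)] / p^2 = 2·(1−p)/p = 76.472/14.620 = 5.2306
(1−p)/p = 5.2306/2 = 2.6153  ⇒  p = 1/(1 + 2.6153) = 0.2766
Xv-206: 27.66%, Xv-208: 72.34%.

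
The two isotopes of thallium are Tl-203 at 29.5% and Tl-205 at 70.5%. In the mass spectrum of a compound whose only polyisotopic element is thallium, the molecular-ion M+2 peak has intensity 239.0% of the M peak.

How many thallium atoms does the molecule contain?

For n independent Tl atoms, I(M+2)/I(M) = n · (abundance Tl-205) / (abundance Tl-203) = n · 0.705/0.295.
n = 2.390 × 0.295/0.705 = 1.00 ≈ 1

1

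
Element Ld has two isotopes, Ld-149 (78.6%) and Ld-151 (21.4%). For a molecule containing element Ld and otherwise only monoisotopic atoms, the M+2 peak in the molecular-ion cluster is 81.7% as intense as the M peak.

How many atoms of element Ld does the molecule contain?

For n independent Ld atoms, I(M+2)/I(M) = n · (abundance Ld-151) / (abundance Ld-149) = n · 0.214/0.786.
n = 0.817 × 0.786/0.214 = 3.00 ≈ 3

3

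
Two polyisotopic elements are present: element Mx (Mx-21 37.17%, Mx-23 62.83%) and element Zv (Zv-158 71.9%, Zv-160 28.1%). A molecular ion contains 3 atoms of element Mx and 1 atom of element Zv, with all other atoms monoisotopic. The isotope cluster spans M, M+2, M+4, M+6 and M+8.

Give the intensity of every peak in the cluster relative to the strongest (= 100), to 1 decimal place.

Element Mx pattern (n=3): 0.0513544 : 0.26041946 : 0.44019787 : 0.24802827
Element Zv pattern (n=1): 0.7190 : 0.2810
Convolve the two distributions (both contribute in 2-u steps):
  M: 0.0513544×0.7190 = 0.036924
  M+2: 0.0513544×0.2810 + 0.26041946×0.7190 = 0.201672
  M+4: 0.26041946×0.2810 + 0.44019787×0.7190 = 0.389680
  M+6: 0.44019787×0.2810 + 0.24802827×0.7190 = 0.302028
  M+8: 0.24802827×0.2810 = 0.069696
Scale to base peak (0.389680) = 100: 9.5 : 51.8 : 100.0 : 77.5 : 17.9

9.5 : 51.8 : 100.0 : 77.5 : 17.9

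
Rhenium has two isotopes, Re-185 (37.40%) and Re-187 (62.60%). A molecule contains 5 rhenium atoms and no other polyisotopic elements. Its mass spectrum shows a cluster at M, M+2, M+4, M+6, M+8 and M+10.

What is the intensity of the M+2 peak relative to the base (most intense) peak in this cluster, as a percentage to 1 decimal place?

17.8%

(0.3740 + 0.6260)^5 gives M 0.0073, M+2 0.0612, M+4 0.2050, M+6 0.3431, M+8 0.2872, M+10 0.0961; the largest is M+6.
P(M+6) = C(5,3) × 0.3740^2 × 0.6260^3 = 10 × 0.139876 × 0.24531438 = 0.343136 (base)
P(M+2) = C(5,1) × 0.3740^4 × 0.6260^1 = 5 × 0.0195653 × 0.6260 = 0.061239
Relative intensity = 0.061239 / 0.343136 × 100 = 17.8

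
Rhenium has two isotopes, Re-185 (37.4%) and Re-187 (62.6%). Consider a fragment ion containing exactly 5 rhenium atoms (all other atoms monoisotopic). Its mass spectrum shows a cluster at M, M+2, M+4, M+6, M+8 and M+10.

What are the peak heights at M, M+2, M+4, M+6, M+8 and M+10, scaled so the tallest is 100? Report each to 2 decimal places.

2.13 : 17.85 : 59.74 : 100.00 : 83.69 : 28.02

Expanding (0.374 + 0.626)^5:
P(M) = 0.374^5 = 0.007317
P(M+2) = 5 × 0.374^4 × 0.626^1 = 0.061239
P(M+4) = 10 × 0.374^3 × 0.626^2 = 0.205005
P(M+6) = 10 × 0.374^2 × 0.626^3 = 0.343136
P(M+8) = 5 × 0.374^1 × 0.626^4 = 0.287170
P(M+10) = 0.626^5 = 0.096133
The M+6 peak is largest (0.343136); scaling to 100 gives 2.13 : 17.85 : 59.74 : 100.00 : 83.69 : 28.02.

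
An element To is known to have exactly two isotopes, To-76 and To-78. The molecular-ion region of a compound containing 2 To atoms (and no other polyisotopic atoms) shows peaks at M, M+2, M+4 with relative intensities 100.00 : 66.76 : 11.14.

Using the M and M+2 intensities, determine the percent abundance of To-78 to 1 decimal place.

25.0%

Let p = fractional abundance of To-76. I(M+2)/I(M) = [C(2,1)·p^1·(1−p)] / p^2 = 2·(1−p)/p = 66.76/100.00 = 0.6676
(1−p)/p = 0.6676/2 = 0.3338  ⇒  p = 1/(1 + 0.3338) = 0.7497
To-76: 75.0%, To-78: 25.0%.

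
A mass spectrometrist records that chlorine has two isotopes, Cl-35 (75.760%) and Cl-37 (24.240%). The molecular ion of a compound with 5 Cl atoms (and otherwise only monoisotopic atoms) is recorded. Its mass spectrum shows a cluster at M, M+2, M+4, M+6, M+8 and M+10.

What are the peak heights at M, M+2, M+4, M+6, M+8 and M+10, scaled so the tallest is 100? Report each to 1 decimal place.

The 5 Cl atoms are independent, so intensities follow the terms of (0.75760 + 0.24240)^5.
P(M) = 0.75760^5 = 0.249574
P(M+2) = 5 × 0.75760^4 × 0.24240^1 = 0.399266
P(M+4) = 10 × 0.75760^3 × 0.24240^2 = 0.255497
P(M+6) = 10 × 0.75760^2 × 0.24240^3 = 0.081748
P(M+8) = 5 × 0.75760^1 × 0.24240^4 = 0.013078
P(M+10) = 0.24240^5 = 0.000837
The M+2 peak is largest (0.399266); scaling to 100 gives 62.5 : 100.0 : 64.0 : 20.5 : 3.3 : 0.2.

62.5 : 100.0 : 64.0 : 20.5 : 3.3 : 0.2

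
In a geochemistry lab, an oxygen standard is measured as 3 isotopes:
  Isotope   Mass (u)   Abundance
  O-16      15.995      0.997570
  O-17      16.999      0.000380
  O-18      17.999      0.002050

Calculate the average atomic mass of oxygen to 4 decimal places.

Weight each isotope mass by its fractional abundance: 0.997570 × 15.995 + 0.000380 × 16.999 + 0.002050 × 17.999
= 15.95613 + 0.00646 + 0.03690 = 15.99949 u

15.9995 u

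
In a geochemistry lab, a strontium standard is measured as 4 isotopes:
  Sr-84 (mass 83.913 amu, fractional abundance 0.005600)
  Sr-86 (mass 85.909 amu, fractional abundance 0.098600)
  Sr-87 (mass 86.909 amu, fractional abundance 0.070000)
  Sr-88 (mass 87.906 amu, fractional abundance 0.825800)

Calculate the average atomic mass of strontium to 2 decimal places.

87.62 amu

Average mass = Σ (abundance × isotope mass) = 0.005600 × 83.913 + 0.098600 × 85.909 + 0.070000 × 86.909 + 0.825800 × 87.906
= 0.4699 + 8.4706 + 6.0836 + 72.5928 = 87.6169 amu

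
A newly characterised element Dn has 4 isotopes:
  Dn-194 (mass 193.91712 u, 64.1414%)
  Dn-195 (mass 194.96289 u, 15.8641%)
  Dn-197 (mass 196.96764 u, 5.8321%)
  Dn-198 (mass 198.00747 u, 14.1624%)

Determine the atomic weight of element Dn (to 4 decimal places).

194.8402 u

Weight each isotope mass by its fractional abundance: 0.641414 × 193.91712 + 0.158641 × 194.96289 + 0.058321 × 196.96764 + 0.141624 × 198.00747
= 124.381156 + 30.929108 + 11.487350 + 28.042610 = 194.840224 u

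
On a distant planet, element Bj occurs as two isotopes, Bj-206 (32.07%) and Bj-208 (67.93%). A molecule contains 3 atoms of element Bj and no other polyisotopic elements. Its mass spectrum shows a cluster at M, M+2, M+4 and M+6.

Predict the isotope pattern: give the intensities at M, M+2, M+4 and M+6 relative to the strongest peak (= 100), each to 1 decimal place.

7.4 : 47.2 : 100.0 : 70.6

Expanding (0.3207 + 0.6793)^3:
P(M) = 0.3207^3 = 0.032984
P(M+2) = 3 × 0.3207^2 × 0.6793^1 = 0.209595
P(M+4) = 3 × 0.3207^1 × 0.6793^2 = 0.443960
P(M+6) = 0.6793^3 = 0.313462
The M+4 peak is largest (0.443960); scaling to 100 gives 7.4 : 47.2 : 100.0 : 70.6.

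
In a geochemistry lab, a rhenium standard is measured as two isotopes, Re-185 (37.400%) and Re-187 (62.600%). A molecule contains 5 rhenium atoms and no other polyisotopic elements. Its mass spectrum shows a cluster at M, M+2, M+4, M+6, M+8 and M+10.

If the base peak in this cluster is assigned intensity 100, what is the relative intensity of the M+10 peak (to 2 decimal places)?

28.02

(0.37400 + 0.62600)^5 gives M 0.0073, M+2 0.0612, M+4 0.2050, M+6 0.3431, M+8 0.2872, M+10 0.0961; the largest is M+6.
P(M+6) = C(5,3) × 0.37400^2 × 0.62600^3 = 10 × 0.139876 × 0.24531438 = 0.343136 (base)
P(M+10) = C(5,5) × 0.37400^0 × 0.62600^5 = 1 × 1.0000 × 0.09613282 = 0.096133
Relative intensity = 0.096133 / 0.343136 × 100 = 28.02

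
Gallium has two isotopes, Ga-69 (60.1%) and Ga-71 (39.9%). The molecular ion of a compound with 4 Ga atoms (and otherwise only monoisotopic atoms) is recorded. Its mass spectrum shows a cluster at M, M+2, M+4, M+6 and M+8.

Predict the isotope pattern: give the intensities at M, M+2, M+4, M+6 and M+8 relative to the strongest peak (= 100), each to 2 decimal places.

37.66 : 100.00 : 99.58 : 44.08 : 7.32

The 4 Ga atoms are independent, so intensities follow the terms of (0.601 + 0.399)^4.
P(M) = 0.601^4 = 0.130466
P(M+2) = 4 × 0.601^3 × 0.399^1 = 0.346463
P(M+4) = 6 × 0.601^2 × 0.399^2 = 0.345021
P(M+6) = 4 × 0.601^1 × 0.399^3 = 0.152705
P(M+8) = 0.399^4 = 0.025345
The M+2 peak is largest (0.346463); scaling to 100 gives 37.66 : 100.00 : 99.58 : 44.08 : 7.32.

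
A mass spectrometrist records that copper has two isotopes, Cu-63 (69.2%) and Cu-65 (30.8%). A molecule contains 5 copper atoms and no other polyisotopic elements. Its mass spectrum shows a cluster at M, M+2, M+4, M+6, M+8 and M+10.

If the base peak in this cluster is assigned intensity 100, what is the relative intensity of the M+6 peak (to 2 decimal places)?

Term probabilities: M 0.1587, M+2 0.3531, M+4 0.3144, M+6 0.1399, M+8 0.0311, M+10 0.0028. Base peak = M+2.
P(M+2) = C(5,1) × 0.692^4 × 0.308^1 = 5 × 0.22931073 × 0.3080 = 0.353139 (base)
P(M+6) = C(5,3) × 0.692^2 × 0.308^3 = 10 × 0.478864 × 0.02921811 = 0.139915
Relative intensity = 0.139915 / 0.353139 × 100 = 39.62

39.62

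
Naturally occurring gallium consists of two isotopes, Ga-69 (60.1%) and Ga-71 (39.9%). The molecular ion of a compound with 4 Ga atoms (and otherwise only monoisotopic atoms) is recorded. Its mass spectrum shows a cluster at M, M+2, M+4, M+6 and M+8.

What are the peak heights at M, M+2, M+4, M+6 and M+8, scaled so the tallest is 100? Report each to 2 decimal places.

Expanding (0.601 + 0.399)^4:
P(M) = 0.601^4 = 0.130466
P(M+2) = 4 × 0.601^3 × 0.399^1 = 0.346463
P(M+4) = 6 × 0.601^2 × 0.399^2 = 0.345021
P(M+6) = 4 × 0.601^1 × 0.399^3 = 0.152705
P(M+8) = 0.399^4 = 0.025345
The M+2 peak is largest (0.346463); scaling to 100 gives 37.66 : 100.00 : 99.58 : 44.08 : 7.32.

37.66 : 100.00 : 99.58 : 44.08 : 7.32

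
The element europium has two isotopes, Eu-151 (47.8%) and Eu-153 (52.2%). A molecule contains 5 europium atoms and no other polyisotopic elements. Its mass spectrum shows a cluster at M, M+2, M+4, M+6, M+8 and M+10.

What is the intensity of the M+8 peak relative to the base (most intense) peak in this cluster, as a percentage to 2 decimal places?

Binomial terms of (0.478 + 0.522)^5: M 0.0250, M+2 0.1363, M+4 0.2976, M+6 0.3250, M+8 0.1775, M+10 0.0388 → M+6 is the base peak.
P(M+6) = C(5,3) × 0.478^2 × 0.522^3 = 10 × 0.228484 × 0.14223665 = 0.324988 (base)
P(M+8) = C(5,4) × 0.478^1 × 0.522^4 = 5 × 0.4780 × 0.07424753 = 0.177452
Relative intensity = 0.177452 / 0.324988 × 100 = 54.60

54.60%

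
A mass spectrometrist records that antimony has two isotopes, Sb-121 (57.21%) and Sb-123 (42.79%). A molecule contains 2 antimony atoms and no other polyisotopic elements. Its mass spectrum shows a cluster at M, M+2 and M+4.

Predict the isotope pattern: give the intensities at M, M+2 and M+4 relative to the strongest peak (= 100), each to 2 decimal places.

66.85 : 100.00 : 37.40

The 2 Sb atoms are independent, so intensities follow the terms of (0.5721 + 0.4279)^2.
P(M) = 0.5721^2 = 0.327298
P(M+2) = 2 × 0.5721^1 × 0.4279^1 = 0.489603
P(M+4) = 0.4279^2 = 0.183098
The M+2 peak is largest (0.489603); scaling to 100 gives 66.85 : 100.00 : 37.40.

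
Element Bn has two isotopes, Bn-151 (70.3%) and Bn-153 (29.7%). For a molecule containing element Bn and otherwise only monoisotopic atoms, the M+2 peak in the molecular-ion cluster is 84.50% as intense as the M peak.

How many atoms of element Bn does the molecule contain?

2

For n independent Bn atoms, I(M+2)/I(M) = n · (abundance Bn-153) / (abundance Bn-151) = n · 0.297/0.703.
n = 0.8450 × 0.703/0.297 = 2.00 ≈ 2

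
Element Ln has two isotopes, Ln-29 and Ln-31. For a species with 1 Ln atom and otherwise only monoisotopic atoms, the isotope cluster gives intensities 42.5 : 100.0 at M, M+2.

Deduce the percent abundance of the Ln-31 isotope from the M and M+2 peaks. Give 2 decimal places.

70.18%

Let p = fractional abundance of Ln-29. I(M+2)/I(M) = [C(1,1)·p^0·(1−p)] / p^1 = 1·(1−p)/p = 100.0/42.5 = 2.3529
(1−p)/p = 2.3529/1 = 2.3529  ⇒  p = 1/(1 + 2.3529) = 0.2982
Ln-29: 29.82%, Ln-31: 70.18%.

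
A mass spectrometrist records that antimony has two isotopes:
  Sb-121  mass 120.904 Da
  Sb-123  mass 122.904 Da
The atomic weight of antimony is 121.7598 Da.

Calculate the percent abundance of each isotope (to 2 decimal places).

With x = fraction of Sb-121 (so Sb-123 is 1 − x):
120.904·x + 122.904·(1 − x) = 121.7598
(120.904 − 122.904)·x = 121.7598 − 122.904
x = -1.1442 / -2.000 = 0.57210 → 57.21% Sb-121, 42.79% Sb-123.

Sb-121: 57.21%, Sb-123: 42.79%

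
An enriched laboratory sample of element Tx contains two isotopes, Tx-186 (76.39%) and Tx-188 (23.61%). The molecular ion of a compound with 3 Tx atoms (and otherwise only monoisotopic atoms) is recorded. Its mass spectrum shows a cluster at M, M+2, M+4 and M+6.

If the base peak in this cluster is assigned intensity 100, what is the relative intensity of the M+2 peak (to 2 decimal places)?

Binomial terms of (0.7639 + 0.2361)^3: M 0.4458, M+2 0.4133, M+4 0.1277, M+6 0.0132 → M is the base peak.
P(M) = C(3,0) × 0.7639^3 × 0.2361^0 = 1 × 0.44576866 × 1.0000 = 0.445769 (base)
P(M+2) = C(3,1) × 0.7639^2 × 0.2361^1 = 3 × 0.58354321 × 0.2361 = 0.413324
Relative intensity = 0.413324 / 0.445769 × 100 = 92.72

92.72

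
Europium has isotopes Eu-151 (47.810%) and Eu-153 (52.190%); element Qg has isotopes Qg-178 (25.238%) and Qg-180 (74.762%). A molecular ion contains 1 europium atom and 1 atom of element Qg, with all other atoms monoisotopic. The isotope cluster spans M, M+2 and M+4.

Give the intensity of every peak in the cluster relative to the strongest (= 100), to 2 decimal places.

Europium pattern (n=1): 0.4781 : 0.5219
Element Qg pattern (n=1): 0.25238 : 0.74762
Convolve the two distributions (both contribute in 2-u steps):
  M: 0.4781×0.25238 = 0.120663
  M+2: 0.4781×0.74762 + 0.5219×0.25238 = 0.489154
  M+4: 0.5219×0.74762 = 0.390183
Scale to base peak (0.489154) = 100: 24.67 : 100.00 : 79.77

24.67 : 100.00 : 79.77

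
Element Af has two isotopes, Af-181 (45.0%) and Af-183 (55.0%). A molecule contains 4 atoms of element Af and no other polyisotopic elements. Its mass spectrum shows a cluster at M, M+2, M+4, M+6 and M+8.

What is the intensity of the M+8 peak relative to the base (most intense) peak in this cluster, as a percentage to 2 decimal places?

Binomial terms of (0.450 + 0.550)^4: M 0.0410, M+2 0.2005, M+4 0.3675, M+6 0.2995, M+8 0.0915 → M+4 is the base peak.
P(M+4) = C(4,2) × 0.450^2 × 0.550^2 = 6 × 0.2025 × 0.3025 = 0.367538 (base)
P(M+8) = C(4,4) × 0.450^0 × 0.550^4 = 1 × 1.0000 × 0.09150625 = 0.091506
Relative intensity = 0.091506 / 0.367538 × 100 = 24.90

24.90%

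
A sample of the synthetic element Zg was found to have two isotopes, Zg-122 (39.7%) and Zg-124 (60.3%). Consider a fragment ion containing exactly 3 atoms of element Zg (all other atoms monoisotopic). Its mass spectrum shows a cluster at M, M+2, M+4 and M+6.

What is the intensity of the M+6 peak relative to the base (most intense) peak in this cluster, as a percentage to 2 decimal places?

(0.397 + 0.603)^3 gives M 0.0626, M+2 0.2851, M+4 0.4331, M+6 0.2193; the largest is M+4.
P(M+4) = C(3,2) × 0.397^1 × 0.603^2 = 3 × 0.3970 × 0.363609 = 0.433058 (base)
P(M+6) = C(3,3) × 0.397^0 × 0.603^3 = 1 × 1.0000 × 0.21925623 = 0.219256
Relative intensity = 0.219256 / 0.433058 × 100 = 50.63

50.63%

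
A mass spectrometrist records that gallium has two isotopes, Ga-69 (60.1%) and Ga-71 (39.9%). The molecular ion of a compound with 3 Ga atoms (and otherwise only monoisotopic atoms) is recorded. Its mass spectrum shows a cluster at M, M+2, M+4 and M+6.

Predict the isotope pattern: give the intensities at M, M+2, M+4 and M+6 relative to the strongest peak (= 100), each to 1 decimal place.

The 3 Ga atoms are independent, so intensities follow the terms of (0.601 + 0.399)^3.
P(M) = 0.601^3 = 0.217082
P(M+2) = 3 × 0.601^2 × 0.399^1 = 0.432358
P(M+4) = 3 × 0.601^1 × 0.399^2 = 0.287039
P(M+6) = 0.399^3 = 0.063521
The M+2 peak is largest (0.432358); scaling to 100 gives 50.2 : 100.0 : 66.4 : 14.7.

50.2 : 100.0 : 66.4 : 14.7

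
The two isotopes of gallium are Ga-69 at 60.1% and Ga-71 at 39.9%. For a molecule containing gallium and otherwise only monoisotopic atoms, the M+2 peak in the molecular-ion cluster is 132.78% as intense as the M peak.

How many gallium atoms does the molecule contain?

2

The M+2/M ratio from n Ga atoms is n · q/p = n · 0.399/0.601.
n = 1.3278 × 0.601/0.399 = 2.00 ≈ 2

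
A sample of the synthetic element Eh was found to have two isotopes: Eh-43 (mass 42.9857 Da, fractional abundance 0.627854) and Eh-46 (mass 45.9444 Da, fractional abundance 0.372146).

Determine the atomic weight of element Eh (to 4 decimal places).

44.0868 Da

Weight each isotope mass by its fractional abundance: 0.627854 × 42.9857 + 0.372146 × 45.9444
= 26.98874 + 17.09802 = 44.08676 Da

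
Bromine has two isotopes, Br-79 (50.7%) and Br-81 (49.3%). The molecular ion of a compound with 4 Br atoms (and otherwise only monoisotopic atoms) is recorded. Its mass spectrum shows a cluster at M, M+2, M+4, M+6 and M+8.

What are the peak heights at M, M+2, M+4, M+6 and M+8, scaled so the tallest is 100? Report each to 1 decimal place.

17.6 : 68.6 : 100.0 : 64.8 : 15.8

The 4 Br atoms are independent, so intensities follow the terms of (0.507 + 0.493)^4.
P(M) = 0.507^4 = 0.066074
P(M+2) = 4 × 0.507^3 × 0.493^1 = 0.256999
P(M+4) = 6 × 0.507^2 × 0.493^2 = 0.374853
P(M+6) = 4 × 0.507^1 × 0.493^3 = 0.243001
P(M+8) = 0.493^4 = 0.059073
The M+4 peak is largest (0.374853); scaling to 100 gives 17.6 : 68.6 : 100.0 : 64.8 : 15.8.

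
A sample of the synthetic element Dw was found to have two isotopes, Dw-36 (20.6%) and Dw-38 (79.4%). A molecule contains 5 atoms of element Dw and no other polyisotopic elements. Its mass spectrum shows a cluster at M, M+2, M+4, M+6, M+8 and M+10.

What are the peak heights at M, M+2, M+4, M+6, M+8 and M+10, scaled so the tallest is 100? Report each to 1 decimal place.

Expanding (0.206 + 0.794)^5:
P(M) = 0.206^5 = 0.000371
P(M+2) = 5 × 0.206^4 × 0.794^1 = 0.007149
P(M+4) = 10 × 0.206^3 × 0.794^2 = 0.055112
P(M+6) = 10 × 0.206^2 × 0.794^3 = 0.212420
P(M+8) = 5 × 0.206^1 × 0.794^4 = 0.409373
P(M+10) = 0.794^5 = 0.315575
The M+8 peak is largest (0.409373); scaling to 100 gives 0.1 : 1.7 : 13.5 : 51.9 : 100.0 : 77.1.

0.1 : 1.7 : 13.5 : 51.9 : 100.0 : 77.1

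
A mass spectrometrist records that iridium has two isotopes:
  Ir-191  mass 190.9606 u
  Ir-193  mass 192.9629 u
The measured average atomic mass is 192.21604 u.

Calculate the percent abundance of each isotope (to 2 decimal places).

Writing the weighted mean with unknown fraction x of Ir-191:
190.9606·x + 192.9629·(1 − x) = 192.21604
(190.9606 − 192.9629)·x = 192.21604 − 192.9629
x = -0.74686 / -2.0023 = 0.37300 → 37.30% Ir-191, 62.70% Ir-193.

Ir-191: 37.30%, Ir-193: 62.70%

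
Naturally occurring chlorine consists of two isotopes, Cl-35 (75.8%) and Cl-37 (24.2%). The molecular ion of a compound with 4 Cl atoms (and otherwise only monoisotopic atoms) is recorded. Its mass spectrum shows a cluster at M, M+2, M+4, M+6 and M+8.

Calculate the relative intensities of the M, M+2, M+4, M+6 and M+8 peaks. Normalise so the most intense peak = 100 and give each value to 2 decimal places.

78.31 : 100.00 : 47.89 : 10.19 : 0.81

The 4 Cl atoms are independent, so intensities follow the terms of (0.758 + 0.242)^4.
P(M) = 0.758^4 = 0.330124
P(M+2) = 4 × 0.758^3 × 0.242^1 = 0.421583
P(M+4) = 6 × 0.758^2 × 0.242^2 = 0.201893
P(M+6) = 4 × 0.758^1 × 0.242^3 = 0.042971
P(M+8) = 0.242^4 = 0.003430
The M+2 peak is largest (0.421583); scaling to 100 gives 78.31 : 100.00 : 47.89 : 10.19 : 0.81.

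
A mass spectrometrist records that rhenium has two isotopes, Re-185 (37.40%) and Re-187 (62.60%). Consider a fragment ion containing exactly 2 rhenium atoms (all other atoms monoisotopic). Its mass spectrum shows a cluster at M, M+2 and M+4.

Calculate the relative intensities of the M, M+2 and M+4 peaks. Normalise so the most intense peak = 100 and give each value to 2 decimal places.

29.87 : 100.00 : 83.69

The 2 Re atoms are independent, so intensities follow the terms of (0.3740 + 0.6260)^2.
P(M) = 0.3740^2 = 0.139876
P(M+2) = 2 × 0.3740^1 × 0.6260^1 = 0.468248
P(M+4) = 0.6260^2 = 0.391876
The M+2 peak is largest (0.468248); scaling to 100 gives 29.87 : 100.00 : 83.69.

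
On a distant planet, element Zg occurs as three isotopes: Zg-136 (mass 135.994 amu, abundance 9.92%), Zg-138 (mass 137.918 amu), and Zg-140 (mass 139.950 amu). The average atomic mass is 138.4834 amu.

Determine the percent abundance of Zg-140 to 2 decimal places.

37.22%

The remaining 90.08% is split between Zg-138 (fraction x) and Zg-140 (fraction 0.9008 − x).
Substituting: 137.918x + 139.950(0.9008 − x) = 124.9927952
(137.918 − 139.950)x = -1.0741648  ⇒  x = 0.52862, y = 0.37218
Zg-138: 52.86%, Zg-140: 37.22%.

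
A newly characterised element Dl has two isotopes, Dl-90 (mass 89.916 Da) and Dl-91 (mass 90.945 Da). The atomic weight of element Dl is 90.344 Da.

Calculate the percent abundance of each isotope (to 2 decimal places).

Dl-90: 58.41%, Dl-91: 41.59%

Let x be the fractional abundance of Dl-90; then Dl-91 has abundance 1 − x.
89.916·x + 90.945·(1 − x) = 90.344
(89.916 − 90.945)·x = 90.344 − 90.945
x = -0.601 / -1.029 = 0.58406 → 58.41% Dl-90, 41.59% Dl-91.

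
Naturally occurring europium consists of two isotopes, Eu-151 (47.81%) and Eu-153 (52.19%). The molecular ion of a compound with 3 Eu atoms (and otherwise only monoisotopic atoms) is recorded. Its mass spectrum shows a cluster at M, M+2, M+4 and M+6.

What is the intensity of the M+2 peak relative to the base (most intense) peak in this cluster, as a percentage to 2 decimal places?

91.61%

Binomial terms of (0.4781 + 0.5219)^3: M 0.1093, M+2 0.3579, M+4 0.3907, M+6 0.1422 → M+4 is the base peak.
P(M+4) = C(3,2) × 0.4781^1 × 0.5219^2 = 3 × 0.4781 × 0.27237961 = 0.390674 (base)
P(M+2) = C(3,1) × 0.4781^2 × 0.5219^1 = 3 × 0.22857961 × 0.5219 = 0.357887
Relative intensity = 0.357887 / 0.390674 × 100 = 91.61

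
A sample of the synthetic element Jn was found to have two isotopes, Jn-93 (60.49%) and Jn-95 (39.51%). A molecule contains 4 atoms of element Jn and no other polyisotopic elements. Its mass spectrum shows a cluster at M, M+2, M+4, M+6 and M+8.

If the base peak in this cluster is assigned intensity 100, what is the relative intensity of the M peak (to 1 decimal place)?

38.3

Term probabilities: M 0.1339, M+2 0.3498, M+4 0.3427, M+6 0.1492, M+8 0.0244. Base peak = M+2.
P(M+2) = C(4,1) × 0.6049^3 × 0.3951^1 = 4 × 0.22133534 × 0.3951 = 0.349798 (base)
P(M) = C(4,0) × 0.6049^4 × 0.3951^0 = 1 × 0.13388574 × 1.0000 = 0.133886
Relative intensity = 0.133886 / 0.349798 × 100 = 38.3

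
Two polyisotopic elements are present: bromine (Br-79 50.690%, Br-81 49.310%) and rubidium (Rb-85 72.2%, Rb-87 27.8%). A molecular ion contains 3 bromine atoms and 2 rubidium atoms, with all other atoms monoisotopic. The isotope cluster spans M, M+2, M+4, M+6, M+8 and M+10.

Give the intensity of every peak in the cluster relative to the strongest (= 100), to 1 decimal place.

Bromine pattern (n=3): 0.13024674 : 0.3801026 : 0.36975457 : 0.11989609
Rubidium pattern (n=2): 0.521284 : 0.401432 : 0.077284
Convolve the two distributions (both contribute in 2-u steps):
  M: 0.13024674×0.521284 = 0.067896
  M+2: 0.13024674×0.401432 + 0.3801026×0.521284 = 0.250427
  M+4: 0.13024674×0.077284 + 0.3801026×0.401432 + 0.36975457×0.521284 = 0.355398
  M+6: 0.3801026×0.077284 + 0.36975457×0.401432 + 0.11989609×0.521284 = 0.240307
  M+8: 0.36975457×0.077284 + 0.11989609×0.401432 = 0.076706
  M+10: 0.11989609×0.077284 = 0.009266
Scale to base peak (0.355398) = 100: 19.1 : 70.5 : 100.0 : 67.6 : 21.6 : 2.6

19.1 : 70.5 : 100.0 : 67.6 : 21.6 : 2.6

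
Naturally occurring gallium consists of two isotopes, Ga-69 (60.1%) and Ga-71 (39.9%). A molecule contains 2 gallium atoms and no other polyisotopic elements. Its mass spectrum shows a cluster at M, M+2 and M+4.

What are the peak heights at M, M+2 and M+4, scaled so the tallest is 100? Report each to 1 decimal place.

The 2 Ga atoms are independent, so intensities follow the terms of (0.601 + 0.399)^2.
P(M) = 0.601^2 = 0.361201
P(M+2) = 2 × 0.601^1 × 0.399^1 = 0.479598
P(M+4) = 0.399^2 = 0.159201
The M+2 peak is largest (0.479598); scaling to 100 gives 75.3 : 100.0 : 33.2.

75.3 : 100.0 : 33.2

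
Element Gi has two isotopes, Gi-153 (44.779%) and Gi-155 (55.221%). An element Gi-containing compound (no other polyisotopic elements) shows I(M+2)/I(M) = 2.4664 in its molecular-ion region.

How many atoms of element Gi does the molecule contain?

With n Gi atoms, P(M+2)/P(M) = C(n,1)·p^(n−1)q / p^n = n·q/p = n · 0.55221/0.44779.
n = 2.4664 × 0.44779/0.55221 = 2.00 ≈ 2

2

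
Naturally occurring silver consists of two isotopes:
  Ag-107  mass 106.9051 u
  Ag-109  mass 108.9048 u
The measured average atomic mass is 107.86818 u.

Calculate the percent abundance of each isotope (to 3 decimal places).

Ag-107: 51.839%, Ag-109: 48.161%

With x = fraction of Ag-107 (so Ag-109 is 1 − x):
106.9051·x + 108.9048·(1 − x) = 107.86818
(106.9051 − 108.9048)·x = 107.86818 − 108.9048
x = -1.03662 / -1.9997 = 0.51839 → 51.839% Ag-107, 48.161% Ag-109.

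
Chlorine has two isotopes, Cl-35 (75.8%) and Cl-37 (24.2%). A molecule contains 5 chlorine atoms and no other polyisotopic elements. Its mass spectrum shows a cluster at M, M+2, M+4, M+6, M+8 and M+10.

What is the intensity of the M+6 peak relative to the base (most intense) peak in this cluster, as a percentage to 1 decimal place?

20.4%

Binomial terms of (0.758 + 0.242)^5: M 0.2502, M+2 0.3994, M+4 0.2551, M+6 0.0814, M+8 0.0130, M+10 0.0008 → M+2 is the base peak.
P(M+2) = C(5,1) × 0.758^4 × 0.242^1 = 5 × 0.33012379 × 0.2420 = 0.399450 (base)
P(M+6) = C(5,3) × 0.758^2 × 0.242^3 = 10 × 0.574564 × 0.01417249 = 0.081430
Relative intensity = 0.081430 / 0.399450 × 100 = 20.4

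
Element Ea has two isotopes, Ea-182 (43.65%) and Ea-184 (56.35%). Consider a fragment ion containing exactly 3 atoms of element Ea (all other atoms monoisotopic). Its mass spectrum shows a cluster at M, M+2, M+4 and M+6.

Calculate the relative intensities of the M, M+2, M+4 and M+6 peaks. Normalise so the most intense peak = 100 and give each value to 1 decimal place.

20.0 : 77.5 : 100.0 : 43.0

The 3 Ea atoms are independent, so intensities follow the terms of (0.4365 + 0.5635)^3.
P(M) = 0.4365^3 = 0.083167
P(M+2) = 3 × 0.4365^2 × 0.5635^1 = 0.322095
P(M+4) = 3 × 0.4365^1 × 0.5635^2 = 0.415808
P(M+6) = 0.5635^3 = 0.178929
The M+4 peak is largest (0.415808); scaling to 100 gives 20.0 : 77.5 : 100.0 : 43.0.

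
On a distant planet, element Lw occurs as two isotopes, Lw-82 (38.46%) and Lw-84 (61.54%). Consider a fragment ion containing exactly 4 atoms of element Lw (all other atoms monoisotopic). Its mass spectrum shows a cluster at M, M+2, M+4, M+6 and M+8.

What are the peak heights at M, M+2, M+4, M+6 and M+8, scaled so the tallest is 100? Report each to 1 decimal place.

6.1 : 39.1 : 93.7 : 100.0 : 40.0

The 4 Lw atoms are independent, so intensities follow the terms of (0.3846 + 0.6154)^4.
P(M) = 0.3846^4 = 0.021879
P(M+2) = 4 × 0.3846^3 × 0.6154^1 = 0.140038
P(M+4) = 6 × 0.3846^2 × 0.6154^2 = 0.336113
P(M+6) = 4 × 0.3846^1 × 0.6154^3 = 0.358543
P(M+8) = 0.6154^4 = 0.143427
The M+6 peak is largest (0.358543); scaling to 100 gives 6.1 : 39.1 : 93.7 : 100.0 : 40.0.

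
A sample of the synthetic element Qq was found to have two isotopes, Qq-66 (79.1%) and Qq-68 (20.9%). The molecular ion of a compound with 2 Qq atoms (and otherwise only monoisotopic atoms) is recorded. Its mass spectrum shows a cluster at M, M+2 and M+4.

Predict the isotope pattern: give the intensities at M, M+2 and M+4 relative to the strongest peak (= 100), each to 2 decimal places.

100.00 : 52.84 : 6.98

Expanding (0.791 + 0.209)^2:
P(M) = 0.791^2 = 0.625681
P(M+2) = 2 × 0.791^1 × 0.209^1 = 0.330638
P(M+4) = 0.209^2 = 0.043681
The M peak is largest (0.625681); scaling to 100 gives 100.00 : 52.84 : 6.98.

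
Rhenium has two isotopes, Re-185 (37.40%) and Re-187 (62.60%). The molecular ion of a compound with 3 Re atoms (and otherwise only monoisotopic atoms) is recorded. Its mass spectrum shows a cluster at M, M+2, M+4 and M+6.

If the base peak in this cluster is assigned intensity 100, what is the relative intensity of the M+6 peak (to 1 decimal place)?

55.8

Binomial terms of (0.3740 + 0.6260)^3: M 0.0523, M+2 0.2627, M+4 0.4397, M+6 0.2453 → M+4 is the base peak.
P(M+4) = C(3,2) × 0.3740^1 × 0.6260^2 = 3 × 0.3740 × 0.391876 = 0.439685 (base)
P(M+6) = C(3,3) × 0.3740^0 × 0.6260^3 = 1 × 1.0000 × 0.24531438 = 0.245314
Relative intensity = 0.245314 / 0.439685 × 100 = 55.8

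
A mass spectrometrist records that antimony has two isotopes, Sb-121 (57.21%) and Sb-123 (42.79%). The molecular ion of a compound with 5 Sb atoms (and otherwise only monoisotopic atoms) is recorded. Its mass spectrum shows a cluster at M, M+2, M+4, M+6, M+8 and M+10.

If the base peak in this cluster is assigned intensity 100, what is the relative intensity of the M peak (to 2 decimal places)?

(0.5721 + 0.4279)^5 gives M 0.0613, M+2 0.2292, M+4 0.3428, M+6 0.2564, M+8 0.0959, M+10 0.0143; the largest is M+4.
P(M+4) = C(5,2) × 0.5721^3 × 0.4279^2 = 10 × 0.18724742 × 0.18309841 = 0.342847 (base)
P(M) = C(5,0) × 0.5721^5 × 0.4279^0 = 1 × 0.06128578 × 1.0000 = 0.061286
Relative intensity = 0.061286 / 0.342847 × 100 = 17.88

17.88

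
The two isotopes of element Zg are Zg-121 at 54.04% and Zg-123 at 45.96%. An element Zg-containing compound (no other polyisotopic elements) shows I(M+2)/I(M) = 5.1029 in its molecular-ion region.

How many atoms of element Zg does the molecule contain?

6

With n Zg atoms, P(M+2)/P(M) = C(n,1)·p^(n−1)q / p^n = n·q/p = n · 0.4596/0.5404.
n = 5.1029 × 0.5404/0.4596 = 6.00 ≈ 6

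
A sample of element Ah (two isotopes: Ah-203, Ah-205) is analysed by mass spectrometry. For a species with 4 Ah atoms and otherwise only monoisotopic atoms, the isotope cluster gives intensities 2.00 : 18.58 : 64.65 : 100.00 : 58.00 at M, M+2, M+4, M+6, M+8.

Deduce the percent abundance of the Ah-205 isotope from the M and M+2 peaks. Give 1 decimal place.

If p is the fraction of Ah that is Ah-203, then I(M+2)/I(M) = [C(4,1)·p^3·(1−p)] / p^4 = 4·(1−p)/p = 18.58/2.00 = 9.2900
(1−p)/p = 9.2900/4 = 2.3225  ⇒  p = 1/(1 + 2.3225) = 0.3010
Ah-203: 30.1%, Ah-205: 69.9%.

69.9%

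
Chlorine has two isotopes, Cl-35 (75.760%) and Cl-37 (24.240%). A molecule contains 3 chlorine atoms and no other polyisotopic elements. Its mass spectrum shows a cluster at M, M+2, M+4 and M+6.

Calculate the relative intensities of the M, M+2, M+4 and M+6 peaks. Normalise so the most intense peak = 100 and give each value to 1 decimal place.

100.0 : 96.0 : 30.7 : 3.3

Each Cl atom is independently Cl-35 (p = 0.75760) or Cl-37 (q = 0.24240); the cluster is the binomial expansion (p + q)^3.
P(M) = 0.75760^3 = 0.434830
P(M+2) = 3 × 0.75760^2 × 0.24240^1 = 0.417382
P(M+4) = 3 × 0.75760^1 × 0.24240^2 = 0.133545
P(M+6) = 0.24240^3 = 0.014243
The M peak is largest (0.434830); scaling to 100 gives 100.0 : 96.0 : 30.7 : 3.3.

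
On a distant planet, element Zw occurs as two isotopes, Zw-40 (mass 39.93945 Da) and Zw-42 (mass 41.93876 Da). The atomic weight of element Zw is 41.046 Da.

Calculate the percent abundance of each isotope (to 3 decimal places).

With x = fraction of Zw-40 (so Zw-42 is 1 − x):
39.93945·x + 41.93876·(1 − x) = 41.046
(39.93945 − 41.93876)·x = 41.046 − 41.93876
x = -0.89276 / -1.99931 = 0.44653 → 44.653% Zw-40, 55.347% Zw-42.

Zw-40: 44.653%, Zw-42: 55.347%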